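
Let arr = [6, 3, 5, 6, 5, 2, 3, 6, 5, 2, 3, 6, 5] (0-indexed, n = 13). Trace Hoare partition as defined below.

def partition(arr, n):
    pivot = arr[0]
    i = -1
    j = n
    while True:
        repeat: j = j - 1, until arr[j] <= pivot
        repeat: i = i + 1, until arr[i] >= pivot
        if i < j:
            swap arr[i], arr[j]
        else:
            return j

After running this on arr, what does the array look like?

[5, 3, 5, 6, 5, 2, 3, 3, 5, 2, 6, 6, 6]

pivot=6
j stops at 12 (5), i stops at 0 (6); swap ⇒ [5, 3, 5, 6, 5, 2, 3, 6, 5, 2, 3, 6, 6]
j stops at 11 (6), i stops at 3 (6); swap ⇒ [5, 3, 5, 6, 5, 2, 3, 6, 5, 2, 3, 6, 6]
j stops at 10 (3), i stops at 7 (6); swap ⇒ [5, 3, 5, 6, 5, 2, 3, 3, 5, 2, 6, 6, 6]
j stops at 9, i stops at 10; i≥j ⇒ return 9. arr=[5, 3, 5, 6, 5, 2, 3, 3, 5, 2, 6, 6, 6]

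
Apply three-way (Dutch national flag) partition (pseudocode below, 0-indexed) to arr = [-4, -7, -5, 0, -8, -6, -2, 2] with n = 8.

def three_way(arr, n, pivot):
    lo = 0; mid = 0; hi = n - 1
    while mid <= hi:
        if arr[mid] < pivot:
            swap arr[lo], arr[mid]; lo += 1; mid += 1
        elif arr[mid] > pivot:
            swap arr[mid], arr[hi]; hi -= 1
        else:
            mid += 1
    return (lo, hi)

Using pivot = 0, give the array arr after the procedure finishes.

[-4, -7, -5, -8, -6, -2, 0, 2]

lo=0 mid=0 hi=7
-4<0: swap(0,0), lo=1 mid=1 ⇒ [-4, -7, -5, 0, -8, -6, -2, 2]
-7<0: swap(1,1), lo=2 mid=2 ⇒ [-4, -7, -5, 0, -8, -6, -2, 2]
-5<0: swap(2,2), lo=3 mid=3 ⇒ [-4, -7, -5, 0, -8, -6, -2, 2]
0=0: mid=4
-8<0: swap(3,4), lo=4 mid=5 ⇒ [-4, -7, -5, -8, 0, -6, -2, 2]
-6<0: swap(4,5), lo=5 mid=6 ⇒ [-4, -7, -5, -8, -6, 0, -2, 2]
-2<0: swap(5,6), lo=6 mid=7 ⇒ [-4, -7, -5, -8, -6, -2, 0, 2]
2>0: swap(7,7), hi=6 ⇒ [-4, -7, -5, -8, -6, -2, 0, 2]
done. lo=6 hi=6; arr=[-4, -7, -5, -8, -6, -2, 0, 2]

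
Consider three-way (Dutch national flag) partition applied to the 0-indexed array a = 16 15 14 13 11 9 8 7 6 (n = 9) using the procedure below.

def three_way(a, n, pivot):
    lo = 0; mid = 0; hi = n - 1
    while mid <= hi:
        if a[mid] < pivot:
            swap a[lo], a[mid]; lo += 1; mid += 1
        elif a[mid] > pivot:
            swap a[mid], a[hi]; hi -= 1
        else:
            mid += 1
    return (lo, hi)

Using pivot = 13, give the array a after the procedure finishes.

6 7 8 11 9 13 14 15 16

lo=0 mid=0 hi=8
16>13: swap(0,8), hi=7 ⇒ 6 15 14 13 11 9 8 7 16
6<13: swap(0,0), lo=1 mid=1 ⇒ 6 15 14 13 11 9 8 7 16
15>13: swap(1,7), hi=6 ⇒ 6 7 14 13 11 9 8 15 16
7<13: swap(1,1), lo=2 mid=2 ⇒ 6 7 14 13 11 9 8 15 16
14>13: swap(2,6), hi=5 ⇒ 6 7 8 13 11 9 14 15 16
8<13: swap(2,2), lo=3 mid=3 ⇒ 6 7 8 13 11 9 14 15 16
13=13: mid=4
11<13: swap(3,4), lo=4 mid=5 ⇒ 6 7 8 11 13 9 14 15 16
9<13: swap(4,5), lo=5 mid=6 ⇒ 6 7 8 11 9 13 14 15 16
done. lo=5 hi=5; a=6 7 8 11 9 13 14 15 16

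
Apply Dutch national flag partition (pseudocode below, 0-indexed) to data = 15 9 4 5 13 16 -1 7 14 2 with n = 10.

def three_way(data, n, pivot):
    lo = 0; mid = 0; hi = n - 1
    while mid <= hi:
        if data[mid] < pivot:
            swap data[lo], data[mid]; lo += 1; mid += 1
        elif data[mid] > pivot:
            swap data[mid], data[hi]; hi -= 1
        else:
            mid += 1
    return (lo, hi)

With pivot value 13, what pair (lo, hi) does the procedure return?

pivot = 13; lo=0, mid=0, hi=9
data[mid]=15>13: swap data[0],data[9]; hi=8 → 2 9 4 5 13 16 -1 7 14 15
data[mid]=2<13: swap data[0],data[0]; lo=1,mid=1 → 2 9 4 5 13 16 -1 7 14 15
data[mid]=9<13: swap data[1],data[1]; lo=2,mid=2 → 2 9 4 5 13 16 -1 7 14 15
data[mid]=4<13: swap data[2],data[2]; lo=3,mid=3 → 2 9 4 5 13 16 -1 7 14 15
data[mid]=5<13: swap data[3],data[3]; lo=4,mid=4 → 2 9 4 5 13 16 -1 7 14 15
data[mid]=13=13: mid=5
data[mid]=16>13: swap data[5],data[8]; hi=7 → 2 9 4 5 13 14 -1 7 16 15
data[mid]=14>13: swap data[5],data[7]; hi=6 → 2 9 4 5 13 7 -1 14 16 15
data[mid]=7<13: swap data[4],data[5]; lo=5,mid=6 → 2 9 4 5 7 13 -1 14 16 15
data[mid]=-1<13: swap data[5],data[6]; lo=6,mid=7 → 2 9 4 5 7 -1 13 14 16 15
end: lo=6, hi=6; data = 2 9 4 5 7 -1 13 14 16 15

(6, 6)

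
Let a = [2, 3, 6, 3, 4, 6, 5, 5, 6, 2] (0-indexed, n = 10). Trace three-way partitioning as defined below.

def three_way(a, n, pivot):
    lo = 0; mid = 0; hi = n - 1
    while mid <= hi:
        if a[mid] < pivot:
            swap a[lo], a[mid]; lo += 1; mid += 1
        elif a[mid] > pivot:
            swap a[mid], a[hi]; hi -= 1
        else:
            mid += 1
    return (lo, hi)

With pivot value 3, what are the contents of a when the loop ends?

[2, 2, 3, 3, 6, 5, 5, 6, 4, 6]

pivot = 3; lo=0, mid=0, hi=9
a[mid]=2<3: swap a[0],a[0]; lo=1,mid=1 → [2, 3, 6, 3, 4, 6, 5, 5, 6, 2]
a[mid]=3=3: mid=2
a[mid]=6>3: swap a[2],a[9]; hi=8 → [2, 3, 2, 3, 4, 6, 5, 5, 6, 6]
a[mid]=2<3: swap a[1],a[2]; lo=2,mid=3 → [2, 2, 3, 3, 4, 6, 5, 5, 6, 6]
a[mid]=3=3: mid=4
a[mid]=4>3: swap a[4],a[8]; hi=7 → [2, 2, 3, 3, 6, 6, 5, 5, 4, 6]
a[mid]=6>3: swap a[4],a[7]; hi=6 → [2, 2, 3, 3, 5, 6, 5, 6, 4, 6]
a[mid]=5>3: swap a[4],a[6]; hi=5 → [2, 2, 3, 3, 5, 6, 5, 6, 4, 6]
a[mid]=5>3: swap a[4],a[5]; hi=4 → [2, 2, 3, 3, 6, 5, 5, 6, 4, 6]
a[mid]=6>3: swap a[4],a[4]; hi=3 → [2, 2, 3, 3, 6, 5, 5, 6, 4, 6]
end: lo=2, hi=3; a = [2, 2, 3, 3, 6, 5, 5, 6, 4, 6]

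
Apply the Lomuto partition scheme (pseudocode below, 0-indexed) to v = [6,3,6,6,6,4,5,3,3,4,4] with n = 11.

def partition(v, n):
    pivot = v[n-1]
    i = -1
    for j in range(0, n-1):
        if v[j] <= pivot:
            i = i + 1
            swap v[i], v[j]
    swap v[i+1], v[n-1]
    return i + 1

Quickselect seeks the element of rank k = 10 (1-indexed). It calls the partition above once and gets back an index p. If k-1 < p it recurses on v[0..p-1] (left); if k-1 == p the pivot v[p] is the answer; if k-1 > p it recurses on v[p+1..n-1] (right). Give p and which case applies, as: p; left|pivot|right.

5; right

pivot = v[10] = 4; i = -1
j=0: v[0]=6 > 4 → no swap
j=1: v[1]=3 ≤ 4 → i=0, swap v[0],v[1] → [3,6,6,6,6,4,5,3,3,4,4]
j=2: v[2]=6 > 4 → no swap
j=3: v[3]=6 > 4 → no swap
j=4: v[4]=6 > 4 → no swap
j=5: v[5]=4 ≤ 4 → i=1, swap v[1],v[5] → [3,4,6,6,6,6,5,3,3,4,4]
j=6: v[6]=5 > 4 → no swap
j=7: v[7]=3 ≤ 4 → i=2, swap v[2],v[7] → [3,4,3,6,6,6,5,6,3,4,4]
j=8: v[8]=3 ≤ 4 → i=3, swap v[3],v[8] → [3,4,3,3,6,6,5,6,6,4,4]
j=9: v[9]=4 ≤ 4 → i=4, swap v[4],v[9] → [3,4,3,3,4,6,5,6,6,6,4]
final swap v[5],v[10] → [3,4,3,3,4,4,5,6,6,6,6]; return 5
p = 5; k-1 = 9 > 5 ⇒ right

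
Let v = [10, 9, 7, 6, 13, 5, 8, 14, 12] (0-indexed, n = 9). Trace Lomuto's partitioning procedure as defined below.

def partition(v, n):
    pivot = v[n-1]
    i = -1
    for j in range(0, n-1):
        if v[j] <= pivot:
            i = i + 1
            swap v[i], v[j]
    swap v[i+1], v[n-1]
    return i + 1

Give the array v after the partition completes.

pivot=12, i=-1
j=0: 10≤12, i=0, swap(0,0) ⇒ [10, 9, 7, 6, 13, 5, 8, 14, 12]
j=1: 9≤12, i=1, swap(1,1) ⇒ [10, 9, 7, 6, 13, 5, 8, 14, 12]
j=2: 7≤12, i=2, swap(2,2) ⇒ [10, 9, 7, 6, 13, 5, 8, 14, 12]
j=3: 6≤12, i=3, swap(3,3) ⇒ [10, 9, 7, 6, 13, 5, 8, 14, 12]
j=4: 13>12, skip
j=5: 5≤12, i=4, swap(4,5) ⇒ [10, 9, 7, 6, 5, 13, 8, 14, 12]
j=6: 8≤12, i=5, swap(5,6) ⇒ [10, 9, 7, 6, 5, 8, 13, 14, 12]
j=7: 14>12, skip
swap(6,8) ⇒ [10, 9, 7, 6, 5, 8, 12, 14, 13]; return 6

[10, 9, 7, 6, 5, 8, 12, 14, 13]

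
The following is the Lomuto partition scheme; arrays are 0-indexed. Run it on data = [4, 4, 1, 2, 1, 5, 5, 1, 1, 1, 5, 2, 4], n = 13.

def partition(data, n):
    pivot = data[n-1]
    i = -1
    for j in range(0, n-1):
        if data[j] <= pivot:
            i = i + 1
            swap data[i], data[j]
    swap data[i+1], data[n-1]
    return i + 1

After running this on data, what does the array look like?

[4, 4, 1, 2, 1, 1, 1, 1, 2, 4, 5, 5, 5]

pivot = data[12] = 4; i = -1
j=0: data[0]=4 ≤ 4 → i=0, swap data[0],data[0] (no change) → [4, 4, 1, 2, 1, 5, 5, 1, 1, 1, 5, 2, 4]
j=1: data[1]=4 ≤ 4 → i=1, swap data[1],data[1] (no change) → [4, 4, 1, 2, 1, 5, 5, 1, 1, 1, 5, 2, 4]
j=2: data[2]=1 ≤ 4 → i=2, swap data[2],data[2] (no change) → [4, 4, 1, 2, 1, 5, 5, 1, 1, 1, 5, 2, 4]
j=3: data[3]=2 ≤ 4 → i=3, swap data[3],data[3] (no change) → [4, 4, 1, 2, 1, 5, 5, 1, 1, 1, 5, 2, 4]
j=4: data[4]=1 ≤ 4 → i=4, swap data[4],data[4] (no change) → [4, 4, 1, 2, 1, 5, 5, 1, 1, 1, 5, 2, 4]
j=5: data[5]=5 > 4 → no swap
j=6: data[6]=5 > 4 → no swap
j=7: data[7]=1 ≤ 4 → i=5, swap data[5],data[7] → [4, 4, 1, 2, 1, 1, 5, 5, 1, 1, 5, 2, 4]
j=8: data[8]=1 ≤ 4 → i=6, swap data[6],data[8] → [4, 4, 1, 2, 1, 1, 1, 5, 5, 1, 5, 2, 4]
j=9: data[9]=1 ≤ 4 → i=7, swap data[7],data[9] → [4, 4, 1, 2, 1, 1, 1, 1, 5, 5, 5, 2, 4]
j=10: data[10]=5 > 4 → no swap
j=11: data[11]=2 ≤ 4 → i=8, swap data[8],data[11] → [4, 4, 1, 2, 1, 1, 1, 1, 2, 5, 5, 5, 4]
final swap data[9],data[12] → [4, 4, 1, 2, 1, 1, 1, 1, 2, 4, 5, 5, 5]; return 9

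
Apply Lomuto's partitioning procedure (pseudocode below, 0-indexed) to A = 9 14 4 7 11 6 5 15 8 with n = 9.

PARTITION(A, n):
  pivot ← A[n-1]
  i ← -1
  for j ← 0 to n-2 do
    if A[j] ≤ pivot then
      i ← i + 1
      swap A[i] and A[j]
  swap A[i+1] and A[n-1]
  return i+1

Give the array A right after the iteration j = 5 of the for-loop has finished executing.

pivot = A[8] = 8; i = -1
j=0: A[0]=9 > 8 → no swap
j=1: A[1]=14 > 8 → no swap
j=2: A[2]=4 ≤ 8 → i=0, swap A[0],A[2] → 4 14 9 7 11 6 5 15 8
j=3: A[3]=7 ≤ 8 → i=1, swap A[1],A[3] → 4 7 9 14 11 6 5 15 8
j=4: A[4]=11 > 8 → no swap
j=5: A[5]=6 ≤ 8 → i=2, swap A[2],A[5] → 4 7 6 14 11 9 5 15 8
(after j=5) A = 4 7 6 14 11 9 5 15 8

4 7 6 14 11 9 5 15 8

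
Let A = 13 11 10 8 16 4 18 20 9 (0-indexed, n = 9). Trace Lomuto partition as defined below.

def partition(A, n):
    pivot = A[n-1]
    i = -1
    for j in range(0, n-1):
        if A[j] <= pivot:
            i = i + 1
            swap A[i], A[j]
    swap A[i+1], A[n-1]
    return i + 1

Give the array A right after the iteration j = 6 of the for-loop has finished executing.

pivot = A[8] = 9; i = -1
j=0: A[0]=13 > 9 → no swap
j=1: A[1]=11 > 9 → no swap
j=2: A[2]=10 > 9 → no swap
j=3: A[3]=8 ≤ 9 → i=0, swap A[0],A[3] → 8 11 10 13 16 4 18 20 9
j=4: A[4]=16 > 9 → no swap
j=5: A[5]=4 ≤ 9 → i=1, swap A[1],A[5] → 8 4 10 13 16 11 18 20 9
j=6: A[6]=18 > 9 → no swap
(after j=6) A = 8 4 10 13 16 11 18 20 9

8 4 10 13 16 11 18 20 9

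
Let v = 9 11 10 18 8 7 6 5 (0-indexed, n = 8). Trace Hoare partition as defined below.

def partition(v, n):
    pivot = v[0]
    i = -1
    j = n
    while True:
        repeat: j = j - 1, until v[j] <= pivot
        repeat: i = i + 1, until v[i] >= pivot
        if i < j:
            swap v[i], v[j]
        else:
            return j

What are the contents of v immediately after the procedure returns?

pivot = v[0] = 9; i = -1, j = 8
j→7 (v[7]=5≤9), i→0 (v[0]=9≥9); i<j, swap → 5 11 10 18 8 7 6 9
j→6 (v[6]=6≤9), i→1 (v[1]=11≥9); i<j, swap → 5 6 10 18 8 7 11 9
j→5 (v[5]=7≤9), i→2 (v[2]=10≥9); i<j, swap → 5 6 7 18 8 10 11 9
j→4 (v[4]=8≤9), i→3 (v[3]=18≥9); i<j, swap → 5 6 7 8 18 10 11 9
j→3, i→4; i≥j, return j=3. v = 5 6 7 8 18 10 11 9

5 6 7 8 18 10 11 9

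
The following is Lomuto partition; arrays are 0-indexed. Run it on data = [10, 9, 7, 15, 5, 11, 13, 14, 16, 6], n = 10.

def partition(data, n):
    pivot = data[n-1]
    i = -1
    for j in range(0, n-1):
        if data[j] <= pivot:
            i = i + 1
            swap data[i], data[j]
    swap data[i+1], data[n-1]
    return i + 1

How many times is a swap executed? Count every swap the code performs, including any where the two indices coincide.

2

pivot=6, i=-1
j=0: 10>6, skip
j=1: 9>6, skip
j=2: 7>6, skip
j=3: 15>6, skip
j=4: 5≤6, i=0, swap(0,4) ⇒ [5, 9, 7, 15, 10, 11, 13, 14, 16, 6]
j=5: 11>6, skip
j=6: 13>6, skip
j=7: 14>6, skip
j=8: 16>6, skip
swap(1,9) ⇒ [5, 6, 7, 15, 10, 11, 13, 14, 16, 9]; return 1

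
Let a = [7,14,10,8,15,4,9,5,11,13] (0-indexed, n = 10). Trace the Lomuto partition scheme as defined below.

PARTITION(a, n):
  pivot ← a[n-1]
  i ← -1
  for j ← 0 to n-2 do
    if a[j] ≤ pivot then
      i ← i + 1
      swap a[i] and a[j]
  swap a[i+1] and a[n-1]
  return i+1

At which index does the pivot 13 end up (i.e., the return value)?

pivot=13, i=-1
j=0: 7≤13, i=0, swap(0,0) ⇒ [7,14,10,8,15,4,9,5,11,13]
j=1: 14>13, skip
j=2: 10≤13, i=1, swap(1,2) ⇒ [7,10,14,8,15,4,9,5,11,13]
j=3: 8≤13, i=2, swap(2,3) ⇒ [7,10,8,14,15,4,9,5,11,13]
j=4: 15>13, skip
j=5: 4≤13, i=3, swap(3,5) ⇒ [7,10,8,4,15,14,9,5,11,13]
j=6: 9≤13, i=4, swap(4,6) ⇒ [7,10,8,4,9,14,15,5,11,13]
j=7: 5≤13, i=5, swap(5,7) ⇒ [7,10,8,4,9,5,15,14,11,13]
j=8: 11≤13, i=6, swap(6,8) ⇒ [7,10,8,4,9,5,11,14,15,13]
swap(7,9) ⇒ [7,10,8,4,9,5,11,13,15,14]; return 7

7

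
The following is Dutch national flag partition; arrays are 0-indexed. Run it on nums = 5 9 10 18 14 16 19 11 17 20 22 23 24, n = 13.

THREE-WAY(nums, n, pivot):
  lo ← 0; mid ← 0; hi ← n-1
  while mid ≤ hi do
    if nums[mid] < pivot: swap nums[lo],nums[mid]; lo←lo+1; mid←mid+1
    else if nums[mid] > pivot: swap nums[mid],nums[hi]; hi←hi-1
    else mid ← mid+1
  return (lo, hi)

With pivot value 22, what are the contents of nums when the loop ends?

5 9 10 18 14 16 19 11 17 20 22 24 23

pivot = 22; lo=0, mid=0, hi=12
nums[mid]=5<22: swap nums[0],nums[0]; lo=1,mid=1 → 5 9 10 18 14 16 19 11 17 20 22 23 24
nums[mid]=9<22: swap nums[1],nums[1]; lo=2,mid=2 → 5 9 10 18 14 16 19 11 17 20 22 23 24
nums[mid]=10<22: swap nums[2],nums[2]; lo=3,mid=3 → 5 9 10 18 14 16 19 11 17 20 22 23 24
nums[mid]=18<22: swap nums[3],nums[3]; lo=4,mid=4 → 5 9 10 18 14 16 19 11 17 20 22 23 24
nums[mid]=14<22: swap nums[4],nums[4]; lo=5,mid=5 → 5 9 10 18 14 16 19 11 17 20 22 23 24
nums[mid]=16<22: swap nums[5],nums[5]; lo=6,mid=6 → 5 9 10 18 14 16 19 11 17 20 22 23 24
nums[mid]=19<22: swap nums[6],nums[6]; lo=7,mid=7 → 5 9 10 18 14 16 19 11 17 20 22 23 24
nums[mid]=11<22: swap nums[7],nums[7]; lo=8,mid=8 → 5 9 10 18 14 16 19 11 17 20 22 23 24
nums[mid]=17<22: swap nums[8],nums[8]; lo=9,mid=9 → 5 9 10 18 14 16 19 11 17 20 22 23 24
nums[mid]=20<22: swap nums[9],nums[9]; lo=10,mid=10 → 5 9 10 18 14 16 19 11 17 20 22 23 24
nums[mid]=22=22: mid=11
nums[mid]=23>22: swap nums[11],nums[12]; hi=11 → 5 9 10 18 14 16 19 11 17 20 22 24 23
nums[mid]=24>22: swap nums[11],nums[11]; hi=10 → 5 9 10 18 14 16 19 11 17 20 22 24 23
end: lo=10, hi=10; nums = 5 9 10 18 14 16 19 11 17 20 22 24 23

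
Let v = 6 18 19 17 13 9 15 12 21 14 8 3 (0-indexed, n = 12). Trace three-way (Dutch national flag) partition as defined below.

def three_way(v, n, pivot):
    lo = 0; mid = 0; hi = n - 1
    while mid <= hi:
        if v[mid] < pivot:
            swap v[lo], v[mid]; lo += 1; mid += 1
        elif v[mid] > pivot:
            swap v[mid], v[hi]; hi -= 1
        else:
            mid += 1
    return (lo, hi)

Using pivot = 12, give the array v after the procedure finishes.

6 3 8 9 12 15 13 21 14 17 19 18

pivot = 12; lo=0, mid=0, hi=11
v[mid]=6<12: swap v[0],v[0]; lo=1,mid=1 → 6 18 19 17 13 9 15 12 21 14 8 3
v[mid]=18>12: swap v[1],v[11]; hi=10 → 6 3 19 17 13 9 15 12 21 14 8 18
v[mid]=3<12: swap v[1],v[1]; lo=2,mid=2 → 6 3 19 17 13 9 15 12 21 14 8 18
v[mid]=19>12: swap v[2],v[10]; hi=9 → 6 3 8 17 13 9 15 12 21 14 19 18
v[mid]=8<12: swap v[2],v[2]; lo=3,mid=3 → 6 3 8 17 13 9 15 12 21 14 19 18
v[mid]=17>12: swap v[3],v[9]; hi=8 → 6 3 8 14 13 9 15 12 21 17 19 18
v[mid]=14>12: swap v[3],v[8]; hi=7 → 6 3 8 21 13 9 15 12 14 17 19 18
v[mid]=21>12: swap v[3],v[7]; hi=6 → 6 3 8 12 13 9 15 21 14 17 19 18
v[mid]=12=12: mid=4
v[mid]=13>12: swap v[4],v[6]; hi=5 → 6 3 8 12 15 9 13 21 14 17 19 18
v[mid]=15>12: swap v[4],v[5]; hi=4 → 6 3 8 12 9 15 13 21 14 17 19 18
v[mid]=9<12: swap v[3],v[4]; lo=4,mid=5 → 6 3 8 9 12 15 13 21 14 17 19 18
end: lo=4, hi=4; v = 6 3 8 9 12 15 13 21 14 17 19 18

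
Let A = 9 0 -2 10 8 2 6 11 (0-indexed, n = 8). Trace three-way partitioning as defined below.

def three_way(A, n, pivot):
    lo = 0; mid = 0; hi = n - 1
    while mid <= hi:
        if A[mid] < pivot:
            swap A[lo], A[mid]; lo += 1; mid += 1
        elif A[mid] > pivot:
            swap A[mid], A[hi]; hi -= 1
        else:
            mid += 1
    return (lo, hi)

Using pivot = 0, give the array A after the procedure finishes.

-2 0 10 8 2 6 11 9

lo=0 mid=0 hi=7
9>0: swap(0,7), hi=6 ⇒ 11 0 -2 10 8 2 6 9
11>0: swap(0,6), hi=5 ⇒ 6 0 -2 10 8 2 11 9
6>0: swap(0,5), hi=4 ⇒ 2 0 -2 10 8 6 11 9
2>0: swap(0,4), hi=3 ⇒ 8 0 -2 10 2 6 11 9
8>0: swap(0,3), hi=2 ⇒ 10 0 -2 8 2 6 11 9
10>0: swap(0,2), hi=1 ⇒ -2 0 10 8 2 6 11 9
-2<0: swap(0,0), lo=1 mid=1 ⇒ -2 0 10 8 2 6 11 9
0=0: mid=2
done. lo=1 hi=1; A=-2 0 10 8 2 6 11 9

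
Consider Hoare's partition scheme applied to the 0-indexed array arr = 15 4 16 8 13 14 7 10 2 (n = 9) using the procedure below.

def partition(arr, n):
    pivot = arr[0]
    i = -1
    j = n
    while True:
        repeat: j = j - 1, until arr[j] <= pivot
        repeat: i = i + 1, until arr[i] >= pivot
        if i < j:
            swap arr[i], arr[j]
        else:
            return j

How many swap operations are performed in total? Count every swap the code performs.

2

pivot=15
j stops at 8 (2), i stops at 0 (15); swap ⇒ 2 4 16 8 13 14 7 10 15
j stops at 7 (10), i stops at 2 (16); swap ⇒ 2 4 10 8 13 14 7 16 15
j stops at 6, i stops at 7; i≥j ⇒ return 6. arr=2 4 10 8 13 14 7 16 15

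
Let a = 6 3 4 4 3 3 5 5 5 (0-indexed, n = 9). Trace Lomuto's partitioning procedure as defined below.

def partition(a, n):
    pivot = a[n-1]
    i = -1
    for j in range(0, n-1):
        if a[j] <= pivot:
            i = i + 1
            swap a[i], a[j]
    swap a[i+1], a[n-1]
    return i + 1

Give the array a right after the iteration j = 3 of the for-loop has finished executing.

pivot = a[8] = 5; i = -1
j=0: a[0]=6 > 5 → no swap
j=1: a[1]=3 ≤ 5 → i=0, swap a[0],a[1] → 3 6 4 4 3 3 5 5 5
j=2: a[2]=4 ≤ 5 → i=1, swap a[1],a[2] → 3 4 6 4 3 3 5 5 5
j=3: a[3]=4 ≤ 5 → i=2, swap a[2],a[3] → 3 4 4 6 3 3 5 5 5
(after j=3) a = 3 4 4 6 3 3 5 5 5

3 4 4 6 3 3 5 5 5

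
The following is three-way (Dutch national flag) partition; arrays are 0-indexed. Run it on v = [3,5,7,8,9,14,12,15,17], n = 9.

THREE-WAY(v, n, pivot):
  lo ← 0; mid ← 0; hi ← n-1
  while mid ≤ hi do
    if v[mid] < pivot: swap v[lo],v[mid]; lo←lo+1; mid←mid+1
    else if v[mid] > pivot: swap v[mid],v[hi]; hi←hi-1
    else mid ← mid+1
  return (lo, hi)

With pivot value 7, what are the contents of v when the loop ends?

lo=0 mid=0 hi=8
3<7: swap(0,0), lo=1 mid=1 ⇒ [3,5,7,8,9,14,12,15,17]
5<7: swap(1,1), lo=2 mid=2 ⇒ [3,5,7,8,9,14,12,15,17]
7=7: mid=3
8>7: swap(3,8), hi=7 ⇒ [3,5,7,17,9,14,12,15,8]
17>7: swap(3,7), hi=6 ⇒ [3,5,7,15,9,14,12,17,8]
15>7: swap(3,6), hi=5 ⇒ [3,5,7,12,9,14,15,17,8]
12>7: swap(3,5), hi=4 ⇒ [3,5,7,14,9,12,15,17,8]
14>7: swap(3,4), hi=3 ⇒ [3,5,7,9,14,12,15,17,8]
9>7: swap(3,3), hi=2 ⇒ [3,5,7,9,14,12,15,17,8]
done. lo=2 hi=2; v=[3,5,7,9,14,12,15,17,8]

[3,5,7,9,14,12,15,17,8]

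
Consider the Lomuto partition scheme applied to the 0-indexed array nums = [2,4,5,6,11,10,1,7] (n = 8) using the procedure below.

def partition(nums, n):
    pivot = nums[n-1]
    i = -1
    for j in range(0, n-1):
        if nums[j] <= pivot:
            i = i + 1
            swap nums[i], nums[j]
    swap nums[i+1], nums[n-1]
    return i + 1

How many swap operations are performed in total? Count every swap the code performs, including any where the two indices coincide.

6

pivot=7, i=-1
j=0: 2≤7, i=0, swap(0,0) ⇒ [2,4,5,6,11,10,1,7]
j=1: 4≤7, i=1, swap(1,1) ⇒ [2,4,5,6,11,10,1,7]
j=2: 5≤7, i=2, swap(2,2) ⇒ [2,4,5,6,11,10,1,7]
j=3: 6≤7, i=3, swap(3,3) ⇒ [2,4,5,6,11,10,1,7]
j=4: 11>7, skip
j=5: 10>7, skip
j=6: 1≤7, i=4, swap(4,6) ⇒ [2,4,5,6,1,10,11,7]
swap(5,7) ⇒ [2,4,5,6,1,7,11,10]; return 5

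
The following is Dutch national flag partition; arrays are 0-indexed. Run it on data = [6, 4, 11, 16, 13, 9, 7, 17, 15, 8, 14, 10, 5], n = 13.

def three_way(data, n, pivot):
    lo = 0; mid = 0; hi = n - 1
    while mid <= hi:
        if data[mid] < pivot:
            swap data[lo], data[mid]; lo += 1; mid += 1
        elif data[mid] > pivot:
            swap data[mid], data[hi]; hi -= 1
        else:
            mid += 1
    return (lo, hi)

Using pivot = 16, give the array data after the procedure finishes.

pivot = 16; lo=0, mid=0, hi=12
data[mid]=6<16: swap data[0],data[0]; lo=1,mid=1 → [6, 4, 11, 16, 13, 9, 7, 17, 15, 8, 14, 10, 5]
data[mid]=4<16: swap data[1],data[1]; lo=2,mid=2 → [6, 4, 11, 16, 13, 9, 7, 17, 15, 8, 14, 10, 5]
data[mid]=11<16: swap data[2],data[2]; lo=3,mid=3 → [6, 4, 11, 16, 13, 9, 7, 17, 15, 8, 14, 10, 5]
data[mid]=16=16: mid=4
data[mid]=13<16: swap data[3],data[4]; lo=4,mid=5 → [6, 4, 11, 13, 16, 9, 7, 17, 15, 8, 14, 10, 5]
data[mid]=9<16: swap data[4],data[5]; lo=5,mid=6 → [6, 4, 11, 13, 9, 16, 7, 17, 15, 8, 14, 10, 5]
data[mid]=7<16: swap data[5],data[6]; lo=6,mid=7 → [6, 4, 11, 13, 9, 7, 16, 17, 15, 8, 14, 10, 5]
data[mid]=17>16: swap data[7],data[12]; hi=11 → [6, 4, 11, 13, 9, 7, 16, 5, 15, 8, 14, 10, 17]
data[mid]=5<16: swap data[6],data[7]; lo=7,mid=8 → [6, 4, 11, 13, 9, 7, 5, 16, 15, 8, 14, 10, 17]
data[mid]=15<16: swap data[7],data[8]; lo=8,mid=9 → [6, 4, 11, 13, 9, 7, 5, 15, 16, 8, 14, 10, 17]
data[mid]=8<16: swap data[8],data[9]; lo=9,mid=10 → [6, 4, 11, 13, 9, 7, 5, 15, 8, 16, 14, 10, 17]
data[mid]=14<16: swap data[9],data[10]; lo=10,mid=11 → [6, 4, 11, 13, 9, 7, 5, 15, 8, 14, 16, 10, 17]
data[mid]=10<16: swap data[10],data[11]; lo=11,mid=12 → [6, 4, 11, 13, 9, 7, 5, 15, 8, 14, 10, 16, 17]
end: lo=11, hi=11; data = [6, 4, 11, 13, 9, 7, 5, 15, 8, 14, 10, 16, 17]

[6, 4, 11, 13, 9, 7, 5, 15, 8, 14, 10, 16, 17]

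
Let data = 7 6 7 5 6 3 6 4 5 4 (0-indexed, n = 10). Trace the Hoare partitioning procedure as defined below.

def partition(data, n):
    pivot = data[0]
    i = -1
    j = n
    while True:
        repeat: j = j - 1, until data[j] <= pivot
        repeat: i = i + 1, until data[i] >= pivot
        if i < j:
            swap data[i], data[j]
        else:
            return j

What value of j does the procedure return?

pivot=7
j stops at 9 (4), i stops at 0 (7); swap ⇒ 4 6 7 5 6 3 6 4 5 7
j stops at 8 (5), i stops at 2 (7); swap ⇒ 4 6 5 5 6 3 6 4 7 7
j stops at 7, i stops at 8; i≥j ⇒ return 7. data=4 6 5 5 6 3 6 4 7 7

7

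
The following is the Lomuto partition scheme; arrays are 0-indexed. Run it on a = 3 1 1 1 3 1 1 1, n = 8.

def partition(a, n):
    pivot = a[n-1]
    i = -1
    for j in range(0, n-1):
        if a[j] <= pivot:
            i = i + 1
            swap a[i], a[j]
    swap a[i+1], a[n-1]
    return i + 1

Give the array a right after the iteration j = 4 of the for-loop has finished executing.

1 1 1 3 3 1 1 1

pivot = a[7] = 1; i = -1
j=0: a[0]=3 > 1 → no swap
j=1: a[1]=1 ≤ 1 → i=0, swap a[0],a[1] → 1 3 1 1 3 1 1 1
j=2: a[2]=1 ≤ 1 → i=1, swap a[1],a[2] → 1 1 3 1 3 1 1 1
j=3: a[3]=1 ≤ 1 → i=2, swap a[2],a[3] → 1 1 1 3 3 1 1 1
j=4: a[4]=3 > 1 → no swap
(after j=4) a = 1 1 1 3 3 1 1 1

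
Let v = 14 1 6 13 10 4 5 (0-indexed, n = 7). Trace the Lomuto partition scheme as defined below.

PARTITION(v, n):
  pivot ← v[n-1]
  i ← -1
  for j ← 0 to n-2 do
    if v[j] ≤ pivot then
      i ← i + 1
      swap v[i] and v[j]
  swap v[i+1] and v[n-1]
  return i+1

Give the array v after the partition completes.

1 4 5 13 10 14 6

pivot=5, i=-1
j=0: 14>5, skip
j=1: 1≤5, i=0, swap(0,1) ⇒ 1 14 6 13 10 4 5
j=2: 6>5, skip
j=3: 13>5, skip
j=4: 10>5, skip
j=5: 4≤5, i=1, swap(1,5) ⇒ 1 4 6 13 10 14 5
swap(2,6) ⇒ 1 4 5 13 10 14 6; return 2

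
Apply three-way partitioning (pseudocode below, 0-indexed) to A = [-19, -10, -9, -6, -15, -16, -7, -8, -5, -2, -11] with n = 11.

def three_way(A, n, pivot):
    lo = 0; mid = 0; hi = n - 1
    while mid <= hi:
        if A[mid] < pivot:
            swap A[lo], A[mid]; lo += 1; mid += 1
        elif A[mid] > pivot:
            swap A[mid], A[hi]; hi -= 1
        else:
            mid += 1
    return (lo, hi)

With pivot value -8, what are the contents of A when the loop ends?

[-19, -10, -9, -11, -15, -16, -8, -5, -2, -7, -6]

pivot = -8; lo=0, mid=0, hi=10
A[mid]=-19<-8: swap A[0],A[0]; lo=1,mid=1 → [-19, -10, -9, -6, -15, -16, -7, -8, -5, -2, -11]
A[mid]=-10<-8: swap A[1],A[1]; lo=2,mid=2 → [-19, -10, -9, -6, -15, -16, -7, -8, -5, -2, -11]
A[mid]=-9<-8: swap A[2],A[2]; lo=3,mid=3 → [-19, -10, -9, -6, -15, -16, -7, -8, -5, -2, -11]
A[mid]=-6>-8: swap A[3],A[10]; hi=9 → [-19, -10, -9, -11, -15, -16, -7, -8, -5, -2, -6]
A[mid]=-11<-8: swap A[3],A[3]; lo=4,mid=4 → [-19, -10, -9, -11, -15, -16, -7, -8, -5, -2, -6]
A[mid]=-15<-8: swap A[4],A[4]; lo=5,mid=5 → [-19, -10, -9, -11, -15, -16, -7, -8, -5, -2, -6]
A[mid]=-16<-8: swap A[5],A[5]; lo=6,mid=6 → [-19, -10, -9, -11, -15, -16, -7, -8, -5, -2, -6]
A[mid]=-7>-8: swap A[6],A[9]; hi=8 → [-19, -10, -9, -11, -15, -16, -2, -8, -5, -7, -6]
A[mid]=-2>-8: swap A[6],A[8]; hi=7 → [-19, -10, -9, -11, -15, -16, -5, -8, -2, -7, -6]
A[mid]=-5>-8: swap A[6],A[7]; hi=6 → [-19, -10, -9, -11, -15, -16, -8, -5, -2, -7, -6]
A[mid]=-8=-8: mid=7
end: lo=6, hi=6; A = [-19, -10, -9, -11, -15, -16, -8, -5, -2, -7, -6]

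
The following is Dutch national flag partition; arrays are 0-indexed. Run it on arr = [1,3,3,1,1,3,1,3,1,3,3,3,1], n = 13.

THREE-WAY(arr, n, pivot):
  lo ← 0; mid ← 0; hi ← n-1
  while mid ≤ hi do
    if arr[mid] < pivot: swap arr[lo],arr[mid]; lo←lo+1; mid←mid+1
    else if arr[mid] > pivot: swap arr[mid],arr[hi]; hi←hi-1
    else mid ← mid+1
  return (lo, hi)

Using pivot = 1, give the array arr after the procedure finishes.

[1,1,1,1,1,1,3,3,3,3,3,3,3]

lo=0 mid=0 hi=12
1=1: mid=1
3>1: swap(1,12), hi=11 ⇒ [1,1,3,1,1,3,1,3,1,3,3,3,3]
1=1: mid=2
3>1: swap(2,11), hi=10 ⇒ [1,1,3,1,1,3,1,3,1,3,3,3,3]
3>1: swap(2,10), hi=9 ⇒ [1,1,3,1,1,3,1,3,1,3,3,3,3]
3>1: swap(2,9), hi=8 ⇒ [1,1,3,1,1,3,1,3,1,3,3,3,3]
3>1: swap(2,8), hi=7 ⇒ [1,1,1,1,1,3,1,3,3,3,3,3,3]
1=1: mid=3
1=1: mid=4
1=1: mid=5
3>1: swap(5,7), hi=6 ⇒ [1,1,1,1,1,3,1,3,3,3,3,3,3]
3>1: swap(5,6), hi=5 ⇒ [1,1,1,1,1,1,3,3,3,3,3,3,3]
1=1: mid=6
done. lo=0 hi=5; arr=[1,1,1,1,1,1,3,3,3,3,3,3,3]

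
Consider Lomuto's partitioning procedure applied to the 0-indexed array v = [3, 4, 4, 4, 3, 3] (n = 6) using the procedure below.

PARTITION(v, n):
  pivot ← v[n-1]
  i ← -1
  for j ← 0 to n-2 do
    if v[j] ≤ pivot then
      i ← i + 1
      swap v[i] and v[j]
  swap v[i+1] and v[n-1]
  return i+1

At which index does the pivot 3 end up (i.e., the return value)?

2

pivot=3, i=-1
j=0: 3≤3, i=0, swap(0,0) ⇒ [3, 4, 4, 4, 3, 3]
j=1: 4>3, skip
j=2: 4>3, skip
j=3: 4>3, skip
j=4: 3≤3, i=1, swap(1,4) ⇒ [3, 3, 4, 4, 4, 3]
swap(2,5) ⇒ [3, 3, 3, 4, 4, 4]; return 2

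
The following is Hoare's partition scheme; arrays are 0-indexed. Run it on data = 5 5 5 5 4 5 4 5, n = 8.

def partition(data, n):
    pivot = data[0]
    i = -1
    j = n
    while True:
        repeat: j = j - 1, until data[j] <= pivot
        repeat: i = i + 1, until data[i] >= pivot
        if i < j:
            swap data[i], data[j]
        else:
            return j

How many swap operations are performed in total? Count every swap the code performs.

4

pivot=5
j stops at 7 (5), i stops at 0 (5); swap ⇒ 5 5 5 5 4 5 4 5
j stops at 6 (4), i stops at 1 (5); swap ⇒ 5 4 5 5 4 5 5 5
j stops at 5 (5), i stops at 2 (5); swap ⇒ 5 4 5 5 4 5 5 5
j stops at 4 (4), i stops at 3 (5); swap ⇒ 5 4 5 4 5 5 5 5
j stops at 3, i stops at 4; i≥j ⇒ return 3. data=5 4 5 4 5 5 5 5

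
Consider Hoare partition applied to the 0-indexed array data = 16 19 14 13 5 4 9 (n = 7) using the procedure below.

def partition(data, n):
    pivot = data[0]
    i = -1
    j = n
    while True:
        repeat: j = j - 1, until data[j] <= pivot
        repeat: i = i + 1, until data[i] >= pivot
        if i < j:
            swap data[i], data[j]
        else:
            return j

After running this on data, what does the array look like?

pivot=16
j stops at 6 (9), i stops at 0 (16); swap ⇒ 9 19 14 13 5 4 16
j stops at 5 (4), i stops at 1 (19); swap ⇒ 9 4 14 13 5 19 16
j stops at 4, i stops at 5; i≥j ⇒ return 4. data=9 4 14 13 5 19 16

9 4 14 13 5 19 16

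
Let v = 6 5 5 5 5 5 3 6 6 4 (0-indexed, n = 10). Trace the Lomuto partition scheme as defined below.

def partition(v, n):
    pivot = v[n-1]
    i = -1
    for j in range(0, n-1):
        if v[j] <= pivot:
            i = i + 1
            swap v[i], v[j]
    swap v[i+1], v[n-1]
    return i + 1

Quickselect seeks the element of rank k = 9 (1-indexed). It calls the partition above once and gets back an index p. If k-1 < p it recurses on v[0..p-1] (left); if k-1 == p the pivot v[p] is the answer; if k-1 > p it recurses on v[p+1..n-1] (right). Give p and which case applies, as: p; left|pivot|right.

pivot = v[9] = 4; i = -1
j=0: v[0]=6 > 4 → no swap
j=1: v[1]=5 > 4 → no swap
j=2: v[2]=5 > 4 → no swap
j=3: v[3]=5 > 4 → no swap
j=4: v[4]=5 > 4 → no swap
j=5: v[5]=5 > 4 → no swap
j=6: v[6]=3 ≤ 4 → i=0, swap v[0],v[6] → 3 5 5 5 5 5 6 6 6 4
j=7: v[7]=6 > 4 → no swap
j=8: v[8]=6 > 4 → no swap
final swap v[1],v[9] → 3 4 5 5 5 5 6 6 6 5; return 1
p = 1; k-1 = 8 > 1 ⇒ right

1; right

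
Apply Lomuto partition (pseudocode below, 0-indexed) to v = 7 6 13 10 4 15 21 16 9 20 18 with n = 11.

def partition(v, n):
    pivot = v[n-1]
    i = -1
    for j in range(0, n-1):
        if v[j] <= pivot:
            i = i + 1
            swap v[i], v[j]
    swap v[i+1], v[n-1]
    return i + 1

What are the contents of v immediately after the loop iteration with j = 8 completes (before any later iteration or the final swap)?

pivot = v[10] = 18; i = -1
j=0: v[0]=7 ≤ 18 → i=0, swap v[0],v[0] (no change) → 7 6 13 10 4 15 21 16 9 20 18
j=1: v[1]=6 ≤ 18 → i=1, swap v[1],v[1] (no change) → 7 6 13 10 4 15 21 16 9 20 18
j=2: v[2]=13 ≤ 18 → i=2, swap v[2],v[2] (no change) → 7 6 13 10 4 15 21 16 9 20 18
j=3: v[3]=10 ≤ 18 → i=3, swap v[3],v[3] (no change) → 7 6 13 10 4 15 21 16 9 20 18
j=4: v[4]=4 ≤ 18 → i=4, swap v[4],v[4] (no change) → 7 6 13 10 4 15 21 16 9 20 18
j=5: v[5]=15 ≤ 18 → i=5, swap v[5],v[5] (no change) → 7 6 13 10 4 15 21 16 9 20 18
j=6: v[6]=21 > 18 → no swap
j=7: v[7]=16 ≤ 18 → i=6, swap v[6],v[7] → 7 6 13 10 4 15 16 21 9 20 18
j=8: v[8]=9 ≤ 18 → i=7, swap v[7],v[8] → 7 6 13 10 4 15 16 9 21 20 18
(after j=8) v = 7 6 13 10 4 15 16 9 21 20 18

7 6 13 10 4 15 16 9 21 20 18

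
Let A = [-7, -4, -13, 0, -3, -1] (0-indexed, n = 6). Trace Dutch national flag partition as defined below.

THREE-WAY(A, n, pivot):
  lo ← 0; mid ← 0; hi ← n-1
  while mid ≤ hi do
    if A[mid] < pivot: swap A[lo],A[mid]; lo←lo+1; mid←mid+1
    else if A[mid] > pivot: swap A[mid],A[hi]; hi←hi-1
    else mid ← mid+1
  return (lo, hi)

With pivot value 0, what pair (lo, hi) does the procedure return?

lo=0 mid=0 hi=5
-7<0: swap(0,0), lo=1 mid=1 ⇒ [-7, -4, -13, 0, -3, -1]
-4<0: swap(1,1), lo=2 mid=2 ⇒ [-7, -4, -13, 0, -3, -1]
-13<0: swap(2,2), lo=3 mid=3 ⇒ [-7, -4, -13, 0, -3, -1]
0=0: mid=4
-3<0: swap(3,4), lo=4 mid=5 ⇒ [-7, -4, -13, -3, 0, -1]
-1<0: swap(4,5), lo=5 mid=6 ⇒ [-7, -4, -13, -3, -1, 0]
done. lo=5 hi=5; A=[-7, -4, -13, -3, -1, 0]

(5, 5)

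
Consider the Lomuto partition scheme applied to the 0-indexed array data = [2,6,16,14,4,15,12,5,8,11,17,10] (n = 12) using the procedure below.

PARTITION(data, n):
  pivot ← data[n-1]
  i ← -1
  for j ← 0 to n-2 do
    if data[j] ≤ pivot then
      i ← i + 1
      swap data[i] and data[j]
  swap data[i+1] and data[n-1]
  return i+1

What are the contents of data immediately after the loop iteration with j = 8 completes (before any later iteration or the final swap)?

[2,6,4,5,8,15,12,14,16,11,17,10]

pivot = data[11] = 10; i = -1
j=0: data[0]=2 ≤ 10 → i=0, swap data[0],data[0] (no change) → [2,6,16,14,4,15,12,5,8,11,17,10]
j=1: data[1]=6 ≤ 10 → i=1, swap data[1],data[1] (no change) → [2,6,16,14,4,15,12,5,8,11,17,10]
j=2: data[2]=16 > 10 → no swap
j=3: data[3]=14 > 10 → no swap
j=4: data[4]=4 ≤ 10 → i=2, swap data[2],data[4] → [2,6,4,14,16,15,12,5,8,11,17,10]
j=5: data[5]=15 > 10 → no swap
j=6: data[6]=12 > 10 → no swap
j=7: data[7]=5 ≤ 10 → i=3, swap data[3],data[7] → [2,6,4,5,16,15,12,14,8,11,17,10]
j=8: data[8]=8 ≤ 10 → i=4, swap data[4],data[8] → [2,6,4,5,8,15,12,14,16,11,17,10]
(after j=8) data = [2,6,4,5,8,15,12,14,16,11,17,10]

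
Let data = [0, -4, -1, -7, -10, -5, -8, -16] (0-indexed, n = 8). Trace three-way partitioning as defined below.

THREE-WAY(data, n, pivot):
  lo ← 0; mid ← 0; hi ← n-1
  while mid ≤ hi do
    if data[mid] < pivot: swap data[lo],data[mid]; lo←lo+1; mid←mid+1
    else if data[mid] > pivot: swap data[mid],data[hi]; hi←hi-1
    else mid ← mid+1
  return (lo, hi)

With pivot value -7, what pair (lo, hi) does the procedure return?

lo=0 mid=0 hi=7
0>-7: swap(0,7), hi=6 ⇒ [-16, -4, -1, -7, -10, -5, -8, 0]
-16<-7: swap(0,0), lo=1 mid=1 ⇒ [-16, -4, -1, -7, -10, -5, -8, 0]
-4>-7: swap(1,6), hi=5 ⇒ [-16, -8, -1, -7, -10, -5, -4, 0]
-8<-7: swap(1,1), lo=2 mid=2 ⇒ [-16, -8, -1, -7, -10, -5, -4, 0]
-1>-7: swap(2,5), hi=4 ⇒ [-16, -8, -5, -7, -10, -1, -4, 0]
-5>-7: swap(2,4), hi=3 ⇒ [-16, -8, -10, -7, -5, -1, -4, 0]
-10<-7: swap(2,2), lo=3 mid=3 ⇒ [-16, -8, -10, -7, -5, -1, -4, 0]
-7=-7: mid=4
done. lo=3 hi=3; data=[-16, -8, -10, -7, -5, -1, -4, 0]

(3, 3)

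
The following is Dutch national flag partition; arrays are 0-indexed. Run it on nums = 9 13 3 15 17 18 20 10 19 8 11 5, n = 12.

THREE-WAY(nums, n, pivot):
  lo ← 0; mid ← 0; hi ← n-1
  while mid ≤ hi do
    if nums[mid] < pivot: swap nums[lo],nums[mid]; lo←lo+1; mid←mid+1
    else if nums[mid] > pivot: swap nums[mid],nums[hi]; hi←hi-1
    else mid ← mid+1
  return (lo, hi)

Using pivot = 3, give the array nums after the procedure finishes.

3 13 15 17 18 20 10 19 8 11 5 9

pivot = 3; lo=0, mid=0, hi=11
nums[mid]=9>3: swap nums[0],nums[11]; hi=10 → 5 13 3 15 17 18 20 10 19 8 11 9
nums[mid]=5>3: swap nums[0],nums[10]; hi=9 → 11 13 3 15 17 18 20 10 19 8 5 9
nums[mid]=11>3: swap nums[0],nums[9]; hi=8 → 8 13 3 15 17 18 20 10 19 11 5 9
nums[mid]=8>3: swap nums[0],nums[8]; hi=7 → 19 13 3 15 17 18 20 10 8 11 5 9
nums[mid]=19>3: swap nums[0],nums[7]; hi=6 → 10 13 3 15 17 18 20 19 8 11 5 9
nums[mid]=10>3: swap nums[0],nums[6]; hi=5 → 20 13 3 15 17 18 10 19 8 11 5 9
nums[mid]=20>3: swap nums[0],nums[5]; hi=4 → 18 13 3 15 17 20 10 19 8 11 5 9
nums[mid]=18>3: swap nums[0],nums[4]; hi=3 → 17 13 3 15 18 20 10 19 8 11 5 9
nums[mid]=17>3: swap nums[0],nums[3]; hi=2 → 15 13 3 17 18 20 10 19 8 11 5 9
nums[mid]=15>3: swap nums[0],nums[2]; hi=1 → 3 13 15 17 18 20 10 19 8 11 5 9
nums[mid]=3=3: mid=1
nums[mid]=13>3: swap nums[1],nums[1]; hi=0 → 3 13 15 17 18 20 10 19 8 11 5 9
end: lo=0, hi=0; nums = 3 13 15 17 18 20 10 19 8 11 5 9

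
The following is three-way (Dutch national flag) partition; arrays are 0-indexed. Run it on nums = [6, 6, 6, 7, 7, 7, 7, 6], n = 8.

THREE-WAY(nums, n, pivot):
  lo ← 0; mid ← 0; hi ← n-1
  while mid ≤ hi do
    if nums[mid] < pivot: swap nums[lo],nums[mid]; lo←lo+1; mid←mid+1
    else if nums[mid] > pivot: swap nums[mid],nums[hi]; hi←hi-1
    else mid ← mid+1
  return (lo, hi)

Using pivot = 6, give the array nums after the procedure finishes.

[6, 6, 6, 6, 7, 7, 7, 7]

pivot = 6; lo=0, mid=0, hi=7
nums[mid]=6=6: mid=1
nums[mid]=6=6: mid=2
nums[mid]=6=6: mid=3
nums[mid]=7>6: swap nums[3],nums[7]; hi=6 → [6, 6, 6, 6, 7, 7, 7, 7]
nums[mid]=6=6: mid=4
nums[mid]=7>6: swap nums[4],nums[6]; hi=5 → [6, 6, 6, 6, 7, 7, 7, 7]
nums[mid]=7>6: swap nums[4],nums[5]; hi=4 → [6, 6, 6, 6, 7, 7, 7, 7]
nums[mid]=7>6: swap nums[4],nums[4]; hi=3 → [6, 6, 6, 6, 7, 7, 7, 7]
end: lo=0, hi=3; nums = [6, 6, 6, 6, 7, 7, 7, 7]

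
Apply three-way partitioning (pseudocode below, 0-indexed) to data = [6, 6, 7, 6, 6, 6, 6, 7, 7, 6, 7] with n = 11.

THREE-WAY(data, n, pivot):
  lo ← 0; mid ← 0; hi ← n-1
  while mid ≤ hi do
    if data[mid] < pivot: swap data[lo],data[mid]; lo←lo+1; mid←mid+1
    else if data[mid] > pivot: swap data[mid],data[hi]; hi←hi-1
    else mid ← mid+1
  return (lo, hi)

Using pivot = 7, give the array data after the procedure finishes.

pivot = 7; lo=0, mid=0, hi=10
data[mid]=6<7: swap data[0],data[0]; lo=1,mid=1 → [6, 6, 7, 6, 6, 6, 6, 7, 7, 6, 7]
data[mid]=6<7: swap data[1],data[1]; lo=2,mid=2 → [6, 6, 7, 6, 6, 6, 6, 7, 7, 6, 7]
data[mid]=7=7: mid=3
data[mid]=6<7: swap data[2],data[3]; lo=3,mid=4 → [6, 6, 6, 7, 6, 6, 6, 7, 7, 6, 7]
data[mid]=6<7: swap data[3],data[4]; lo=4,mid=5 → [6, 6, 6, 6, 7, 6, 6, 7, 7, 6, 7]
data[mid]=6<7: swap data[4],data[5]; lo=5,mid=6 → [6, 6, 6, 6, 6, 7, 6, 7, 7, 6, 7]
data[mid]=6<7: swap data[5],data[6]; lo=6,mid=7 → [6, 6, 6, 6, 6, 6, 7, 7, 7, 6, 7]
data[mid]=7=7: mid=8
data[mid]=7=7: mid=9
data[mid]=6<7: swap data[6],data[9]; lo=7,mid=10 → [6, 6, 6, 6, 6, 6, 6, 7, 7, 7, 7]
data[mid]=7=7: mid=11
end: lo=7, hi=10; data = [6, 6, 6, 6, 6, 6, 6, 7, 7, 7, 7]

[6, 6, 6, 6, 6, 6, 6, 7, 7, 7, 7]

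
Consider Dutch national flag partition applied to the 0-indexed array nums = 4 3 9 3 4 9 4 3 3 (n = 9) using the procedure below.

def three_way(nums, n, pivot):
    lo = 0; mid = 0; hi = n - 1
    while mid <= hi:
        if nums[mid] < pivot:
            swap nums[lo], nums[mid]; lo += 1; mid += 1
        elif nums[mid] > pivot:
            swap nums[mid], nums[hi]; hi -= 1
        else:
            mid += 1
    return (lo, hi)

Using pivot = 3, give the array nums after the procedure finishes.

3 3 3 3 9 4 4 9 4

pivot = 3; lo=0, mid=0, hi=8
nums[mid]=4>3: swap nums[0],nums[8]; hi=7 → 3 3 9 3 4 9 4 3 4
nums[mid]=3=3: mid=1
nums[mid]=3=3: mid=2
nums[mid]=9>3: swap nums[2],nums[7]; hi=6 → 3 3 3 3 4 9 4 9 4
nums[mid]=3=3: mid=3
nums[mid]=3=3: mid=4
nums[mid]=4>3: swap nums[4],nums[6]; hi=5 → 3 3 3 3 4 9 4 9 4
nums[mid]=4>3: swap nums[4],nums[5]; hi=4 → 3 3 3 3 9 4 4 9 4
nums[mid]=9>3: swap nums[4],nums[4]; hi=3 → 3 3 3 3 9 4 4 9 4
end: lo=0, hi=3; nums = 3 3 3 3 9 4 4 9 4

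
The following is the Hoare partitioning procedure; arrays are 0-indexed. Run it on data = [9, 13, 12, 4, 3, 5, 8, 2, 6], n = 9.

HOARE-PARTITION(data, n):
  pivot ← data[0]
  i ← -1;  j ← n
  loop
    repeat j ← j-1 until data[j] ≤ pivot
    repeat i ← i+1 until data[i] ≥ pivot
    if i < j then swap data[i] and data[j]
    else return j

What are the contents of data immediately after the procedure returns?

[6, 2, 8, 4, 3, 5, 12, 13, 9]

pivot=9
j stops at 8 (6), i stops at 0 (9); swap ⇒ [6, 13, 12, 4, 3, 5, 8, 2, 9]
j stops at 7 (2), i stops at 1 (13); swap ⇒ [6, 2, 12, 4, 3, 5, 8, 13, 9]
j stops at 6 (8), i stops at 2 (12); swap ⇒ [6, 2, 8, 4, 3, 5, 12, 13, 9]
j stops at 5, i stops at 6; i≥j ⇒ return 5. data=[6, 2, 8, 4, 3, 5, 12, 13, 9]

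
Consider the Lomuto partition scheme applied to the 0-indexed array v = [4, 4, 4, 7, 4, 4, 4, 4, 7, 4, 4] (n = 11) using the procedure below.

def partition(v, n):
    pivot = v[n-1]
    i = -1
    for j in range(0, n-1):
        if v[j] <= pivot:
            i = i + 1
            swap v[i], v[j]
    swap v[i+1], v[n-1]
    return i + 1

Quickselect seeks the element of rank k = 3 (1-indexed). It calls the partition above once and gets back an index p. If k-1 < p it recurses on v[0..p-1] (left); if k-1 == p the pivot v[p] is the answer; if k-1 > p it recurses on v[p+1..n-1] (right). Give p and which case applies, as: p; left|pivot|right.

pivot = v[10] = 4; i = -1
j=0: v[0]=4 ≤ 4 → i=0, swap v[0],v[0] (no change) → [4, 4, 4, 7, 4, 4, 4, 4, 7, 4, 4]
j=1: v[1]=4 ≤ 4 → i=1, swap v[1],v[1] (no change) → [4, 4, 4, 7, 4, 4, 4, 4, 7, 4, 4]
j=2: v[2]=4 ≤ 4 → i=2, swap v[2],v[2] (no change) → [4, 4, 4, 7, 4, 4, 4, 4, 7, 4, 4]
j=3: v[3]=7 > 4 → no swap
j=4: v[4]=4 ≤ 4 → i=3, swap v[3],v[4] → [4, 4, 4, 4, 7, 4, 4, 4, 7, 4, 4]
j=5: v[5]=4 ≤ 4 → i=4, swap v[4],v[5] → [4, 4, 4, 4, 4, 7, 4, 4, 7, 4, 4]
j=6: v[6]=4 ≤ 4 → i=5, swap v[5],v[6] → [4, 4, 4, 4, 4, 4, 7, 4, 7, 4, 4]
j=7: v[7]=4 ≤ 4 → i=6, swap v[6],v[7] → [4, 4, 4, 4, 4, 4, 4, 7, 7, 4, 4]
j=8: v[8]=7 > 4 → no swap
j=9: v[9]=4 ≤ 4 → i=7, swap v[7],v[9] → [4, 4, 4, 4, 4, 4, 4, 4, 7, 7, 4]
final swap v[8],v[10] → [4, 4, 4, 4, 4, 4, 4, 4, 4, 7, 7]; return 8
p = 8; k-1 = 2 < 8 ⇒ left

8; left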